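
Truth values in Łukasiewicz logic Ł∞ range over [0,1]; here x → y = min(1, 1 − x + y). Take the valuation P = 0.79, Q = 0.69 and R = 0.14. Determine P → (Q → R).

0.66

Q → R = min(1, 1 − 0.69 + 0.14) = min(1, 0.45) = 0.45
P → (Q → R) = min(1, 1 − 0.79 + 0.45) = min(1, 0.66) = 0.66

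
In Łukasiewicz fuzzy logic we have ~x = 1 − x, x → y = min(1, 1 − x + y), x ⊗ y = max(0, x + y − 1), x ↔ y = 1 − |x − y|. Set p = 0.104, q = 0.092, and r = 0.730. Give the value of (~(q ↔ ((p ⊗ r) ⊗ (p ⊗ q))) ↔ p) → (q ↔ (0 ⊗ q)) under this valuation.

p ⊗ r = max(0, 0.104 + 0.730 − 1) = max(0, -0.166) = 0.000
p ⊗ q = max(0, 0.104 + 0.092 − 1) = max(0, -0.804) = 0.000
(p ⊗ r) ⊗ (p ⊗ q) = max(0, 0.000 + 0.000 − 1) = max(0, -1.000) = 0.000
q ↔ ((p ⊗ r) ⊗ (p ⊗ q)) = 1 − |0.092 − 0.000| = 1 − 0.092 = 0.908
~(q ↔ ((p ⊗ r) ⊗ (p ⊗ q))) = 1 − 0.908 = 0.092
~(q ↔ ((p ⊗ r) ⊗ (p ⊗ q))) ↔ p = 1 − |0.092 − 0.104| = 1 − 0.012 = 0.988
0 ⊗ q = max(0, 0.000 + 0.092 − 1) = max(0, -0.908) = 0.000
q ↔ (0 ⊗ q) = 1 − |0.092 − 0.000| = 1 − 0.092 = 0.908
(~(q ↔ ((p ⊗ r) ⊗ (p ⊗ q))) ↔ p) → (q ↔ (0 ⊗ q)) = min(1, 1 − 0.988 + 0.908) = min(1, 0.920) = 0.920

0.920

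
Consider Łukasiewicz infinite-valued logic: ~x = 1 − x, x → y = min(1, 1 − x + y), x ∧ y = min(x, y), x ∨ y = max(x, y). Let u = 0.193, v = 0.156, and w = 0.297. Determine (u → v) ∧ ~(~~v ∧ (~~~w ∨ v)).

0.844

u → v = min(1, 1 − 0.193 + 0.156) = min(1, 0.963) = 0.963
~v = 1 − 0.156 = 0.844
~~v = 1 − 0.844 = 0.156
~w = 1 − 0.297 = 0.703
~~w = 1 − 0.703 = 0.297
~~~w = 1 − 0.297 = 0.703
~~~w ∨ v = max(0.703, 0.156) = 0.703
~~v ∧ (~~~w ∨ v) = min(0.156, 0.703) = 0.156
~(~~v ∧ (~~~w ∨ v)) = 1 − 0.156 = 0.844
(u → v) ∧ ~(~~v ∧ (~~~w ∨ v)) = min(0.963, 0.844) = 0.844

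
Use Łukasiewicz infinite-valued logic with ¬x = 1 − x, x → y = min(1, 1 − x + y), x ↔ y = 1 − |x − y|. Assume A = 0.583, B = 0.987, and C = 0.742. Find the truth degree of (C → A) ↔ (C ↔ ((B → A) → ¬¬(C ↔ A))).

C → A = min(1, 1 − 0.742 + 0.583) = min(1, 0.841) = 0.841
B → A = min(1, 1 − 0.987 + 0.583) = min(1, 0.596) = 0.596
C ↔ A = 1 − |0.742 − 0.583| = 1 − 0.159 = 0.841
¬(C ↔ A) = 1 − 0.841 = 0.159
¬¬(C ↔ A) = 1 − 0.159 = 0.841
(B → A) → ¬¬(C ↔ A) = min(1, 1 − 0.596 + 0.841) = min(1, 1.245) = 1.000
C ↔ ((B → A) → ¬¬(C ↔ A)) = 1 − |0.742 − 1.000| = 1 − 0.258 = 0.742
(C → A) ↔ (C ↔ ((B → A) → ¬¬(C ↔ A))) = 1 − |0.841 − 0.742| = 1 − 0.099 = 0.901

0.901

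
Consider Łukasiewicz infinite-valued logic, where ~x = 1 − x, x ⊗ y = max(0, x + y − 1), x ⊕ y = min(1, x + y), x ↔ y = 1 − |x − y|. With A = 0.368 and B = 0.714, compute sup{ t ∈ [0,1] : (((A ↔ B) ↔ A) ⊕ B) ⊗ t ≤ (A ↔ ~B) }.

0.918

A ↔ B = 1 − |0.368 − 0.714| = 1 − 0.346 = 0.654
(A ↔ B) ↔ A = 1 − |0.654 − 0.368| = 1 − 0.286 = 0.714
((A ↔ B) ↔ A) ⊕ B = min(1, 0.714 + 0.714) = min(1, 1.428) = 1.000
So the left factor is ((A ↔ B) ↔ A) ⊕ B = 1.000.
~B = 1 − 0.714 = 0.286
A ↔ ~B = 1 − |0.368 − 0.286| = 1 − 0.082 = 0.918
So the right-hand bound is A ↔ ~B = 0.918.
The residuum of the Łukasiewicz t-norm gives the supremum: min(1, 1 − 1.000 + 0.918).
1 − 1.000 + 0.918 = 0.918, so t = min(1, 0.918) = 0.918.
Check: 1.000 ⊗ 0.918 = max(0, 0.918) = 0.918 ≤ 0.918.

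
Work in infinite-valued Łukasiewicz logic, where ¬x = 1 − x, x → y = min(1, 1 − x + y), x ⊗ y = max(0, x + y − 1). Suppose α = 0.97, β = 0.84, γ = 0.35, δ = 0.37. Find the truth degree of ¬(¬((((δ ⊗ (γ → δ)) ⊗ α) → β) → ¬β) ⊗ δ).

0.79

γ → δ = min(1, 1 − 0.35 + 0.37) = min(1, 1.02) = 1.00
δ ⊗ (γ → δ) = max(0, 0.37 + 1.00 − 1) = max(0, 0.37) = 0.37
(δ ⊗ (γ → δ)) ⊗ α = max(0, 0.37 + 0.97 − 1) = max(0, 0.34) = 0.34
((δ ⊗ (γ → δ)) ⊗ α) → β = min(1, 1 − 0.34 + 0.84) = min(1, 1.50) = 1.00
¬β = 1 − 0.84 = 0.16
(((δ ⊗ (γ → δ)) ⊗ α) → β) → ¬β = min(1, 1 − 1.00 + 0.16) = min(1, 0.16) = 0.16
¬((((δ ⊗ (γ → δ)) ⊗ α) → β) → ¬β) = 1 − 0.16 = 0.84
¬((((δ ⊗ (γ → δ)) ⊗ α) → β) → ¬β) ⊗ δ = max(0, 0.84 + 0.37 − 1) = max(0, 0.21) = 0.21
¬(¬((((δ ⊗ (γ → δ)) ⊗ α) → β) → ¬β) ⊗ δ) = 1 − 0.21 = 0.79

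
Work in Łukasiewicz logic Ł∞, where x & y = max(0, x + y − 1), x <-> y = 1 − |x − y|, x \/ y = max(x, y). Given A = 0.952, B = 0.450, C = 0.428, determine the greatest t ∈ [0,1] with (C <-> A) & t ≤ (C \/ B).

C <-> A = 1 − |0.428 − 0.952| = 1 − 0.524 = 0.476
So the left factor is C <-> A = 0.476.
C \/ B = max(0.428, 0.450) = 0.450
So the right-hand bound is C \/ B = 0.450.
The residuum of the Łukasiewicz t-norm gives the supremum: min(1, 1 − 0.476 + 0.450).
1 − 0.476 + 0.450 = 0.974, so t = min(1, 0.974) = 0.974.
Check: 0.476 & 0.974 = max(0, 0.450) = 0.450 ≤ 0.450.

0.974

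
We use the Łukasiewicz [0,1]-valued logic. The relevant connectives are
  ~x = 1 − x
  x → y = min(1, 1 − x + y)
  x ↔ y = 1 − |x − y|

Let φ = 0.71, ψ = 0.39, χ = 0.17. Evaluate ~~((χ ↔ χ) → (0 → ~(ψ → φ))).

1.00

χ ↔ χ = 1 − |0.17 − 0.17| = 1 − 0.00 = 1.00
ψ → φ = min(1, 1 − 0.39 + 0.71) = min(1, 1.32) = 1.00
~(ψ → φ) = 1 − 1.00 = 0.00
0 → ~(ψ → φ) = min(1, 1 − 0.00 + 0.00) = min(1, 1.00) = 1.00
(χ ↔ χ) → (0 → ~(ψ → φ)) = min(1, 1 − 1.00 + 1.00) = min(1, 1.00) = 1.00
~((χ ↔ χ) → (0 → ~(ψ → φ))) = 1 − 1.00 = 0.00
~~((χ ↔ χ) → (0 → ~(ψ → φ))) = 1 − 0.00 = 1.00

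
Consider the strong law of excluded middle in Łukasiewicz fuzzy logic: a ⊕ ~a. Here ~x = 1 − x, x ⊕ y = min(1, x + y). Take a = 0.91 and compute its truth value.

1.00

~a = 1 − 0.91 = 0.09
a ⊕ ~a = min(1, 0.91 + 0.09) = min(1, 1.00) = 1.00
(As expected: always 1 in Ł∞ since a ⊕ (1−a) = 1.)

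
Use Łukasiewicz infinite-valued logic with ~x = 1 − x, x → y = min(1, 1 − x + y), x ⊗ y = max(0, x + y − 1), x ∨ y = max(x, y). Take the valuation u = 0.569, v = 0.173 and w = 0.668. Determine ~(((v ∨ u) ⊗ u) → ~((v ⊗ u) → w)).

0.138

v ∨ u = max(0.173, 0.569) = 0.569
(v ∨ u) ⊗ u = max(0, 0.569 + 0.569 − 1) = max(0, 0.138) = 0.138
v ⊗ u = max(0, 0.173 + 0.569 − 1) = max(0, -0.258) = 0.000
(v ⊗ u) → w = min(1, 1 − 0.000 + 0.668) = min(1, 1.668) = 1.000
~((v ⊗ u) → w) = 1 − 1.000 = 0.000
((v ∨ u) ⊗ u) → ~((v ⊗ u) → w) = min(1, 1 − 0.138 + 0.000) = min(1, 0.862) = 0.862
~(((v ∨ u) ⊗ u) → ~((v ⊗ u) → w)) = 1 − 0.862 = 0.138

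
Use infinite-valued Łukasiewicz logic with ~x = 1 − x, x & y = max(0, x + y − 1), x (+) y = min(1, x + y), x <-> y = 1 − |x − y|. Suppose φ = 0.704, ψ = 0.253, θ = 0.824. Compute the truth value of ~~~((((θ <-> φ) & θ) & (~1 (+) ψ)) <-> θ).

θ <-> φ = 1 − |0.824 − 0.704| = 1 − 0.120 = 0.880
(θ <-> φ) & θ = max(0, 0.880 + 0.824 − 1) = max(0, 0.704) = 0.704
~1 = 1 − 1.000 = 0.000
~1 (+) ψ = min(1, 0.000 + 0.253) = min(1, 0.253) = 0.253
((θ <-> φ) & θ) & (~1 (+) ψ) = max(0, 0.704 + 0.253 − 1) = max(0, -0.043) = 0.000
(((θ <-> φ) & θ) & (~1 (+) ψ)) <-> θ = 1 − |0.000 − 0.824| = 1 − 0.824 = 0.176
~((((θ <-> φ) & θ) & (~1 (+) ψ)) <-> θ) = 1 − 0.176 = 0.824
~~((((θ <-> φ) & θ) & (~1 (+) ψ)) <-> θ) = 1 − 0.824 = 0.176
~~~((((θ <-> φ) & θ) & (~1 (+) ψ)) <-> θ) = 1 − 0.176 = 0.824

0.824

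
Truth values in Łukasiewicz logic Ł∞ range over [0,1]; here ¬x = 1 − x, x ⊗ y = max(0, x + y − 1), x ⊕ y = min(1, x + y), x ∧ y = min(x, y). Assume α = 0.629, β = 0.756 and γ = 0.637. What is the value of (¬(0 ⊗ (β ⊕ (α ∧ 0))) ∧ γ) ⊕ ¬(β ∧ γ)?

1.000

α ∧ 0 = min(0.629, 0.000) = 0.000
β ⊕ (α ∧ 0) = min(1, 0.756 + 0.000) = min(1, 0.756) = 0.756
0 ⊗ (β ⊕ (α ∧ 0)) = max(0, 0.000 + 0.756 − 1) = max(0, -0.244) = 0.000
¬(0 ⊗ (β ⊕ (α ∧ 0))) = 1 − 0.000 = 1.000
¬(0 ⊗ (β ⊕ (α ∧ 0))) ∧ γ = min(1.000, 0.637) = 0.637
β ∧ γ = min(0.756, 0.637) = 0.637
¬(β ∧ γ) = 1 − 0.637 = 0.363
(¬(0 ⊗ (β ⊕ (α ∧ 0))) ∧ γ) ⊕ ¬(β ∧ γ) = min(1, 0.637 + 0.363) = min(1, 1.000) = 1.000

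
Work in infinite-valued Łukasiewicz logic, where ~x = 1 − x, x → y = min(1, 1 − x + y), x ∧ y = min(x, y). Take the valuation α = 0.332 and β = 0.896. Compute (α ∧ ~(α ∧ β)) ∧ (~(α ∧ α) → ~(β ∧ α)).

α ∧ β = min(0.332, 0.896) = 0.332
~(α ∧ β) = 1 − 0.332 = 0.668
α ∧ ~(α ∧ β) = min(0.332, 0.668) = 0.332
α ∧ α = min(0.332, 0.332) = 0.332
~(α ∧ α) = 1 − 0.332 = 0.668
β ∧ α = min(0.896, 0.332) = 0.332
~(β ∧ α) = 1 − 0.332 = 0.668
~(α ∧ α) → ~(β ∧ α) = min(1, 1 − 0.668 + 0.668) = min(1, 1.000) = 1.000
(α ∧ ~(α ∧ β)) ∧ (~(α ∧ α) → ~(β ∧ α)) = min(0.332, 1.000) = 0.332

0.332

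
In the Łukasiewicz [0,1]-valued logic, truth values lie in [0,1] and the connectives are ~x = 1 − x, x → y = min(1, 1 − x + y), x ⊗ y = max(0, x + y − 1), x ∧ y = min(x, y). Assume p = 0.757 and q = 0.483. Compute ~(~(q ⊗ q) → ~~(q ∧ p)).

0.517

q ⊗ q = max(0, 0.483 + 0.483 − 1) = max(0, -0.034) = 0.000
~(q ⊗ q) = 1 − 0.000 = 1.000
q ∧ p = min(0.483, 0.757) = 0.483
~(q ∧ p) = 1 − 0.483 = 0.517
~~(q ∧ p) = 1 − 0.517 = 0.483
~(q ⊗ q) → ~~(q ∧ p) = min(1, 1 − 1.000 + 0.483) = min(1, 0.483) = 0.483
~(~(q ⊗ q) → ~~(q ∧ p)) = 1 − 0.483 = 0.517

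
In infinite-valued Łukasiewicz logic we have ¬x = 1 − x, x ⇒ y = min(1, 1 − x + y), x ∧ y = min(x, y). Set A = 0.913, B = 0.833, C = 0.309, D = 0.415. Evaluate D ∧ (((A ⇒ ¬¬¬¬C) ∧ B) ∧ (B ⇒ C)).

¬C = 1 − 0.309 = 0.691
¬¬C = 1 − 0.691 = 0.309
¬¬¬C = 1 − 0.309 = 0.691
¬¬¬¬C = 1 − 0.691 = 0.309
A ⇒ ¬¬¬¬C = min(1, 1 − 0.913 + 0.309) = min(1, 0.396) = 0.396
(A ⇒ ¬¬¬¬C) ∧ B = min(0.396, 0.833) = 0.396
B ⇒ C = min(1, 1 − 0.833 + 0.309) = min(1, 0.476) = 0.476
((A ⇒ ¬¬¬¬C) ∧ B) ∧ (B ⇒ C) = min(0.396, 0.476) = 0.396
D ∧ (((A ⇒ ¬¬¬¬C) ∧ B) ∧ (B ⇒ C)) = min(0.415, 0.396) = 0.396

0.396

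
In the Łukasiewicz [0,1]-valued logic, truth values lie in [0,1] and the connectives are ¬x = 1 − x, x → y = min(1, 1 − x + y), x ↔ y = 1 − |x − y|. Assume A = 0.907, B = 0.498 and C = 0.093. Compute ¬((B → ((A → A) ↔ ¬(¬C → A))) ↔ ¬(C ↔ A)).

0.312

A → A = min(1, 1 − 0.907 + 0.907) = min(1, 1.000) = 1.000
¬C = 1 − 0.093 = 0.907
¬C → A = min(1, 1 − 0.907 + 0.907) = min(1, 1.000) = 1.000
¬(¬C → A) = 1 − 1.000 = 0.000
(A → A) ↔ ¬(¬C → A) = 1 − |1.000 − 0.000| = 1 − 1.000 = 0.000
B → ((A → A) ↔ ¬(¬C → A)) = min(1, 1 − 0.498 + 0.000) = min(1, 0.502) = 0.502
C ↔ A = 1 − |0.093 − 0.907| = 1 − 0.814 = 0.186
¬(C ↔ A) = 1 − 0.186 = 0.814
(B → ((A → A) ↔ ¬(¬C → A))) ↔ ¬(C ↔ A) = 1 − |0.502 − 0.814| = 1 − 0.312 = 0.688
¬((B → ((A → A) ↔ ¬(¬C → A))) ↔ ¬(C ↔ A)) = 1 − 0.688 = 0.312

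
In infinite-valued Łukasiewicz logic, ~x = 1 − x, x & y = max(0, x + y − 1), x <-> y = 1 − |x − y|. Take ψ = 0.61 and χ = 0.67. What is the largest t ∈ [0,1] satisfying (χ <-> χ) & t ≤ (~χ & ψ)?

0.00

χ <-> χ = 1 − |0.67 − 0.67| = 1 − 0.00 = 1.00
So the left factor is χ <-> χ = 1.00.
~χ = 1 − 0.67 = 0.33
~χ & ψ = max(0, 0.33 + 0.61 − 1) = max(0, -0.06) = 0.00
So the right-hand bound is ~χ & ψ = 0.00.
The residuum of the Łukasiewicz t-norm gives the supremum: min(1, 1 − 1.00 + 0.00).
1 − 1.00 + 0.00 = 0.00, so t = min(1, 0.00) = 0.00.
Check: 1.00 & 0.00 = max(0, 0.00) = 0.00 ≤ 0.00.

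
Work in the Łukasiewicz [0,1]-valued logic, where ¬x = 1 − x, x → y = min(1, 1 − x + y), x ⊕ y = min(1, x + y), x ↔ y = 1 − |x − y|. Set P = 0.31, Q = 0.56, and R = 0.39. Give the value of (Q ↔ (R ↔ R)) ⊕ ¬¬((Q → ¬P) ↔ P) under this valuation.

R ↔ R = 1 − |0.39 − 0.39| = 1 − 0.00 = 1.00
Q ↔ (R ↔ R) = 1 − |0.56 − 1.00| = 1 − 0.44 = 0.56
¬P = 1 − 0.31 = 0.69
Q → ¬P = min(1, 1 − 0.56 + 0.69) = min(1, 1.13) = 1.00
(Q → ¬P) ↔ P = 1 − |1.00 − 0.31| = 1 − 0.69 = 0.31
¬((Q → ¬P) ↔ P) = 1 − 0.31 = 0.69
¬¬((Q → ¬P) ↔ P) = 1 − 0.69 = 0.31
(Q ↔ (R ↔ R)) ⊕ ¬¬((Q → ¬P) ↔ P) = min(1, 0.56 + 0.31) = min(1, 0.87) = 0.87

0.87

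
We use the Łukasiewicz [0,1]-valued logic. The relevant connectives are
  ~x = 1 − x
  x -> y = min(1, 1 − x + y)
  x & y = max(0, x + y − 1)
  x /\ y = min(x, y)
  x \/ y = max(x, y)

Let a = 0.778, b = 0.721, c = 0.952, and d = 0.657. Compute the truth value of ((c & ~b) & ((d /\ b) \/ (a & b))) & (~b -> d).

0.000

~b = 1 − 0.721 = 0.279
c & ~b = max(0, 0.952 + 0.279 − 1) = max(0, 0.231) = 0.231
d /\ b = min(0.657, 0.721) = 0.657
a & b = max(0, 0.778 + 0.721 − 1) = max(0, 0.499) = 0.499
(d /\ b) \/ (a & b) = max(0.657, 0.499) = 0.657
(c & ~b) & ((d /\ b) \/ (a & b)) = max(0, 0.231 + 0.657 − 1) = max(0, -0.112) = 0.000
~b -> d = min(1, 1 − 0.279 + 0.657) = min(1, 1.378) = 1.000
((c & ~b) & ((d /\ b) \/ (a & b))) & (~b -> d) = max(0, 0.000 + 1.000 − 1) = max(0, 0.000) = 0.000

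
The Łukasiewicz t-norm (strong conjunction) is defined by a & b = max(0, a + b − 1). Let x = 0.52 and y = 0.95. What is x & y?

0.47

x & y = max(0, 0.52 + 0.95 − 1) = max(0, 0.47) = 0.47
For comparison, the Gödel (minimum) t-norm min(a, b) would give 0.52.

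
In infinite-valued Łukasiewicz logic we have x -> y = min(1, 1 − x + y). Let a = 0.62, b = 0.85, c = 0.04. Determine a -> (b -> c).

b -> c = min(1, 1 − 0.85 + 0.04) = min(1, 0.19) = 0.19
a -> (b -> c) = min(1, 1 − 0.62 + 0.19) = min(1, 0.57) = 0.57

0.57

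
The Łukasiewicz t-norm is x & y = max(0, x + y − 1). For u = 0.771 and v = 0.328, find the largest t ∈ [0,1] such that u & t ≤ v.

The residuum of the Łukasiewicz t-norm gives the supremum: min(1, 1 − 0.771 + 0.328).
1 − 0.771 + 0.328 = 0.557, so t = min(1, 0.557) = 0.557.
Check: 0.771 & 0.557 = max(0, 0.328) = 0.328 ≤ 0.328.

0.557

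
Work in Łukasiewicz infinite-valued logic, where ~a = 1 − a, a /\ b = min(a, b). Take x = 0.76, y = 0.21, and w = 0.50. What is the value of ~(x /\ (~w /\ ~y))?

0.50

~w = 1 − 0.50 = 0.50
~y = 1 − 0.21 = 0.79
~w /\ ~y = min(0.50, 0.79) = 0.50
x /\ (~w /\ ~y) = min(0.76, 0.50) = 0.50
~(x /\ (~w /\ ~y)) = 1 − 0.50 = 0.50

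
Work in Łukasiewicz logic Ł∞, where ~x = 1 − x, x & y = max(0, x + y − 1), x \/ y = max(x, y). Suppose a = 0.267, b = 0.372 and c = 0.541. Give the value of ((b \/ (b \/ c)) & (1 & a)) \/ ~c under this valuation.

0.459

b \/ c = max(0.372, 0.541) = 0.541
b \/ (b \/ c) = max(0.372, 0.541) = 0.541
1 & a = max(0, 1.000 + 0.267 − 1) = max(0, 0.267) = 0.267
(b \/ (b \/ c)) & (1 & a) = max(0, 0.541 + 0.267 − 1) = max(0, -0.192) = 0.000
~c = 1 − 0.541 = 0.459
((b \/ (b \/ c)) & (1 & a)) \/ ~c = max(0.000, 0.459) = 0.459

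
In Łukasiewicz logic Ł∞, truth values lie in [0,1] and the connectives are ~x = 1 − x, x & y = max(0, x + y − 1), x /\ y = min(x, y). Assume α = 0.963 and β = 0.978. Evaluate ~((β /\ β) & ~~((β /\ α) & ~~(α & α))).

0.133

β /\ β = min(0.978, 0.978) = 0.978
β /\ α = min(0.978, 0.963) = 0.963
α & α = max(0, 0.963 + 0.963 − 1) = max(0, 0.926) = 0.926
~(α & α) = 1 − 0.926 = 0.074
~~(α & α) = 1 − 0.074 = 0.926
(β /\ α) & ~~(α & α) = max(0, 0.963 + 0.926 − 1) = max(0, 0.889) = 0.889
~((β /\ α) & ~~(α & α)) = 1 − 0.889 = 0.111
~~((β /\ α) & ~~(α & α)) = 1 − 0.111 = 0.889
(β /\ β) & ~~((β /\ α) & ~~(α & α)) = max(0, 0.978 + 0.889 − 1) = max(0, 0.867) = 0.867
~((β /\ β) & ~~((β /\ α) & ~~(α & α))) = 1 − 0.867 = 0.133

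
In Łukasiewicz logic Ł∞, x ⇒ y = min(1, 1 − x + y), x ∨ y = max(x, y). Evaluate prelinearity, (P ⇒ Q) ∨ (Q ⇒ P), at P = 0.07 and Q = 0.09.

1.00

P ⇒ Q = min(1, 1 − 0.07 + 0.09) = min(1, 1.02) = 1.00
Q ⇒ P = min(1, 1 − 0.09 + 0.07) = min(1, 0.98) = 0.98
(P ⇒ Q) ∨ (Q ⇒ P) = max(1.00, 0.98) = 1.00
(As expected: a Ł∞-tautology — holds in every MV-chain.)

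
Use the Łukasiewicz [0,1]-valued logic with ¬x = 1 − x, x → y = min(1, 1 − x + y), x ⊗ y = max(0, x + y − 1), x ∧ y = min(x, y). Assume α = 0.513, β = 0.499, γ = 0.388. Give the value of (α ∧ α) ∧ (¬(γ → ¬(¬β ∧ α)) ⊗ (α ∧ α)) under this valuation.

0.000

α ∧ α = min(0.513, 0.513) = 0.513
¬β = 1 − 0.499 = 0.501
¬β ∧ α = min(0.501, 0.513) = 0.501
¬(¬β ∧ α) = 1 − 0.501 = 0.499
γ → ¬(¬β ∧ α) = min(1, 1 − 0.388 + 0.499) = min(1, 1.111) = 1.000
¬(γ → ¬(¬β ∧ α)) = 1 − 1.000 = 0.000
¬(γ → ¬(¬β ∧ α)) ⊗ (α ∧ α) = max(0, 0.000 + 0.513 − 1) = max(0, -0.487) = 0.000
(α ∧ α) ∧ (¬(γ → ¬(¬β ∧ α)) ⊗ (α ∧ α)) = min(0.513, 0.000) = 0.000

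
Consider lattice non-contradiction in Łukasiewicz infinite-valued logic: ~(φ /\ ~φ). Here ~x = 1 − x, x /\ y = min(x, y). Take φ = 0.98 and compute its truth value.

0.98

~φ = 1 − 0.98 = 0.02
φ /\ ~φ = min(0.98, 0.02) = 0.02
~(φ /\ ~φ) = 1 − 0.02 = 0.98
(The value 0.98 < 1 shows this instance is not satisfied; not a Ł∞-tautology — its value is 1 − min(a, 1−a).)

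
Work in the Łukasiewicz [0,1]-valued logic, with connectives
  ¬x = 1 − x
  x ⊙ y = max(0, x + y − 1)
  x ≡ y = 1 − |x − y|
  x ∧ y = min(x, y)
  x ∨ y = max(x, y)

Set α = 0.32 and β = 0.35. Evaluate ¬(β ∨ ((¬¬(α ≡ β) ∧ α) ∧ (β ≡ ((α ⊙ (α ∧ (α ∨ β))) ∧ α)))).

α ≡ β = 1 − |0.32 − 0.35| = 1 − 0.03 = 0.97
¬(α ≡ β) = 1 − 0.97 = 0.03
¬¬(α ≡ β) = 1 − 0.03 = 0.97
¬¬(α ≡ β) ∧ α = min(0.97, 0.32) = 0.32
α ∨ β = max(0.32, 0.35) = 0.35
α ∧ (α ∨ β) = min(0.32, 0.35) = 0.32
α ⊙ (α ∧ (α ∨ β)) = max(0, 0.32 + 0.32 − 1) = max(0, -0.36) = 0.00
(α ⊙ (α ∧ (α ∨ β))) ∧ α = min(0.00, 0.32) = 0.00
β ≡ ((α ⊙ (α ∧ (α ∨ β))) ∧ α) = 1 − |0.35 − 0.00| = 1 − 0.35 = 0.65
(¬¬(α ≡ β) ∧ α) ∧ (β ≡ ((α ⊙ (α ∧ (α ∨ β))) ∧ α)) = min(0.32, 0.65) = 0.32
β ∨ ((¬¬(α ≡ β) ∧ α) ∧ (β ≡ ((α ⊙ (α ∧ (α ∨ β))) ∧ α))) = max(0.35, 0.32) = 0.35
¬(β ∨ ((¬¬(α ≡ β) ∧ α) ∧ (β ≡ ((α ⊙ (α ∧ (α ∨ β))) ∧ α)))) = 1 − 0.35 = 0.65

0.65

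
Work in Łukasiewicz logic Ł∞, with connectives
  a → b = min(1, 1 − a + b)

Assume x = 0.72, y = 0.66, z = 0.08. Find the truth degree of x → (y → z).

0.70

y → z = min(1, 1 − 0.66 + 0.08) = min(1, 0.42) = 0.42
x → (y → z) = min(1, 1 − 0.72 + 0.42) = min(1, 0.70) = 0.70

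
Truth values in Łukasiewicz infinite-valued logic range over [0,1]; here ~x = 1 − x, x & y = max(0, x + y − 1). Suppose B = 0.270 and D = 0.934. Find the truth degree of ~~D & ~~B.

0.204

~D = 1 − 0.934 = 0.066
~~D = 1 − 0.066 = 0.934
~B = 1 − 0.270 = 0.730
~~B = 1 − 0.730 = 0.270
~~D & ~~B = max(0, 0.934 + 0.270 − 1) = max(0, 0.204) = 0.204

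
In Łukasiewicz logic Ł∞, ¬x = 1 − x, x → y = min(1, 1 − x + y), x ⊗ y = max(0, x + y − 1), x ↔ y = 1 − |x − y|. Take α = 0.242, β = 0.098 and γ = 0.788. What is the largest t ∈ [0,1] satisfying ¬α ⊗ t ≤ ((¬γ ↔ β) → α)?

¬α = 1 − 0.242 = 0.758
So the left factor is ¬α = 0.758.
¬γ = 1 − 0.788 = 0.212
¬γ ↔ β = 1 − |0.212 − 0.098| = 1 − 0.114 = 0.886
(¬γ ↔ β) → α = min(1, 1 − 0.886 + 0.242) = min(1, 0.356) = 0.356
So the right-hand bound is (¬γ ↔ β) → α = 0.356.
The residuum of the Łukasiewicz t-norm gives the supremum: min(1, 1 − 0.758 + 0.356).
1 − 0.758 + 0.356 = 0.598, so t = min(1, 0.598) = 0.598.
Check: 0.758 ⊗ 0.598 = max(0, 0.356) = 0.356 ≤ 0.356.

0.598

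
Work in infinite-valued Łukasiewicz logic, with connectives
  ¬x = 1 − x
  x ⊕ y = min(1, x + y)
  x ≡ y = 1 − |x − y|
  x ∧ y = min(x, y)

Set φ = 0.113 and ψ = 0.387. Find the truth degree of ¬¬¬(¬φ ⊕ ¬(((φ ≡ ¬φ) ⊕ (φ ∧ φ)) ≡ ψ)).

¬φ = 1 − 0.113 = 0.887
φ ≡ ¬φ = 1 − |0.113 − 0.887| = 1 − 0.774 = 0.226
φ ∧ φ = min(0.113, 0.113) = 0.113
(φ ≡ ¬φ) ⊕ (φ ∧ φ) = min(1, 0.226 + 0.113) = min(1, 0.339) = 0.339
((φ ≡ ¬φ) ⊕ (φ ∧ φ)) ≡ ψ = 1 − |0.339 − 0.387| = 1 − 0.048 = 0.952
¬(((φ ≡ ¬φ) ⊕ (φ ∧ φ)) ≡ ψ) = 1 − 0.952 = 0.048
¬φ ⊕ ¬(((φ ≡ ¬φ) ⊕ (φ ∧ φ)) ≡ ψ) = min(1, 0.887 + 0.048) = min(1, 0.935) = 0.935
¬(¬φ ⊕ ¬(((φ ≡ ¬φ) ⊕ (φ ∧ φ)) ≡ ψ)) = 1 − 0.935 = 0.065
¬¬(¬φ ⊕ ¬(((φ ≡ ¬φ) ⊕ (φ ∧ φ)) ≡ ψ)) = 1 − 0.065 = 0.935
¬¬¬(¬φ ⊕ ¬(((φ ≡ ¬φ) ⊕ (φ ∧ φ)) ≡ ψ)) = 1 − 0.935 = 0.065

0.065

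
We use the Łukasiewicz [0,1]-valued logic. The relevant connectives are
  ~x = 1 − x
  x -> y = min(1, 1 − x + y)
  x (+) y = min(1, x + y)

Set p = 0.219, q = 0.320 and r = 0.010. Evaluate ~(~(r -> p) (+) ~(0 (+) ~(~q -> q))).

0.360

r -> p = min(1, 1 − 0.010 + 0.219) = min(1, 1.209) = 1.000
~(r -> p) = 1 − 1.000 = 0.000
~q = 1 − 0.320 = 0.680
~q -> q = min(1, 1 − 0.680 + 0.320) = min(1, 0.640) = 0.640
~(~q -> q) = 1 − 0.640 = 0.360
0 (+) ~(~q -> q) = min(1, 0.000 + 0.360) = min(1, 0.360) = 0.360
~(0 (+) ~(~q -> q)) = 1 − 0.360 = 0.640
~(r -> p) (+) ~(0 (+) ~(~q -> q)) = min(1, 0.000 + 0.640) = min(1, 0.640) = 0.640
~(~(r -> p) (+) ~(0 (+) ~(~q -> q))) = 1 − 0.640 = 0.360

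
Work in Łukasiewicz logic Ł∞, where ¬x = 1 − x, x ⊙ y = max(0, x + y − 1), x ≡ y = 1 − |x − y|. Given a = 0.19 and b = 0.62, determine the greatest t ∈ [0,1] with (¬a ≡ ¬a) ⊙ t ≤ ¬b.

¬a = 1 − 0.19 = 0.81
¬a ≡ ¬a = 1 − |0.81 − 0.81| = 1 − 0.00 = 1.00
So the left factor is ¬a ≡ ¬a = 1.00.
¬b = 1 − 0.62 = 0.38
So the right-hand bound is ¬b = 0.38.
The residuum of the Łukasiewicz t-norm gives the supremum: min(1, 1 − 1.00 + 0.38).
1 − 1.00 + 0.38 = 0.38, so t = min(1, 0.38) = 0.38.
Check: 1.00 ⊙ 0.38 = max(0, 0.38) = 0.38 ≤ 0.38.

0.38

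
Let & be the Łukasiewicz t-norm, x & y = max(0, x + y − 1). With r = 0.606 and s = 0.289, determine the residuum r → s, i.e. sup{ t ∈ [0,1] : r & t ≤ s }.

The residuum of the Łukasiewicz t-norm gives the supremum: min(1, 1 − 0.606 + 0.289).
1 − 0.606 + 0.289 = 0.683, so t = min(1, 0.683) = 0.683.
Check: 0.606 & 0.683 = max(0, 0.289) = 0.289 ≤ 0.289.

0.683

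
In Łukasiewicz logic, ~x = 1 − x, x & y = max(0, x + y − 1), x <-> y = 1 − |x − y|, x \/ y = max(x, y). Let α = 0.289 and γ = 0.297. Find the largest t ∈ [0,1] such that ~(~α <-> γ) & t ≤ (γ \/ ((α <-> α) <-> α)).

~α = 1 − 0.289 = 0.711
~α <-> γ = 1 − |0.711 − 0.297| = 1 − 0.414 = 0.586
~(~α <-> γ) = 1 − 0.586 = 0.414
So the left factor is ~(~α <-> γ) = 0.414.
α <-> α = 1 − |0.289 − 0.289| = 1 − 0.000 = 1.000
(α <-> α) <-> α = 1 − |1.000 − 0.289| = 1 − 0.711 = 0.289
γ \/ ((α <-> α) <-> α) = max(0.297, 0.289) = 0.297
So the right-hand bound is γ \/ ((α <-> α) <-> α) = 0.297.
The residuum of the Łukasiewicz t-norm gives the supremum: min(1, 1 − 0.414 + 0.297).
1 − 0.414 + 0.297 = 0.883, so t = min(1, 0.883) = 0.883.
Check: 0.414 & 0.883 = max(0, 0.297) = 0.297 ≤ 0.297.

0.883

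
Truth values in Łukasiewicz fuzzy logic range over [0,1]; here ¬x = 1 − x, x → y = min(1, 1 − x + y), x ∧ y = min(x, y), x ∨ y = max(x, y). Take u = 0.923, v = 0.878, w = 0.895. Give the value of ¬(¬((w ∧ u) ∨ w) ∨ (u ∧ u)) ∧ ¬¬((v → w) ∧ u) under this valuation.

w ∧ u = min(0.895, 0.923) = 0.895
(w ∧ u) ∨ w = max(0.895, 0.895) = 0.895
¬((w ∧ u) ∨ w) = 1 − 0.895 = 0.105
u ∧ u = min(0.923, 0.923) = 0.923
¬((w ∧ u) ∨ w) ∨ (u ∧ u) = max(0.105, 0.923) = 0.923
¬(¬((w ∧ u) ∨ w) ∨ (u ∧ u)) = 1 − 0.923 = 0.077
v → w = min(1, 1 − 0.878 + 0.895) = min(1, 1.017) = 1.000
(v → w) ∧ u = min(1.000, 0.923) = 0.923
¬((v → w) ∧ u) = 1 − 0.923 = 0.077
¬¬((v → w) ∧ u) = 1 − 0.077 = 0.923
¬(¬((w ∧ u) ∨ w) ∨ (u ∧ u)) ∧ ¬¬((v → w) ∧ u) = min(0.077, 0.923) = 0.077

0.077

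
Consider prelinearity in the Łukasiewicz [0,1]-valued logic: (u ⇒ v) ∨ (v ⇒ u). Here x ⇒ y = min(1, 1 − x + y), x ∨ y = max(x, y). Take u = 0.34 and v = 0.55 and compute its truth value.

1.00

u ⇒ v = min(1, 1 − 0.34 + 0.55) = min(1, 1.21) = 1.00
v ⇒ u = min(1, 1 − 0.55 + 0.34) = min(1, 0.79) = 0.79
(u ⇒ v) ∨ (v ⇒ u) = max(1.00, 0.79) = 1.00
(As expected: a Ł∞-tautology — holds in every MV-chain.)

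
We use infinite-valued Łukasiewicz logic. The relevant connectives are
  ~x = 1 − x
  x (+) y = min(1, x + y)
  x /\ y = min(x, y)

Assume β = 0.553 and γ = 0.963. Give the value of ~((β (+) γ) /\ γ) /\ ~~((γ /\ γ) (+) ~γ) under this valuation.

β (+) γ = min(1, 0.553 + 0.963) = min(1, 1.516) = 1.000
(β (+) γ) /\ γ = min(1.000, 0.963) = 0.963
~((β (+) γ) /\ γ) = 1 − 0.963 = 0.037
γ /\ γ = min(0.963, 0.963) = 0.963
~γ = 1 − 0.963 = 0.037
(γ /\ γ) (+) ~γ = min(1, 0.963 + 0.037) = min(1, 1.000) = 1.000
~((γ /\ γ) (+) ~γ) = 1 − 1.000 = 0.000
~~((γ /\ γ) (+) ~γ) = 1 − 0.000 = 1.000
~((β (+) γ) /\ γ) /\ ~~((γ /\ γ) (+) ~γ) = min(0.037, 1.000) = 0.037

0.037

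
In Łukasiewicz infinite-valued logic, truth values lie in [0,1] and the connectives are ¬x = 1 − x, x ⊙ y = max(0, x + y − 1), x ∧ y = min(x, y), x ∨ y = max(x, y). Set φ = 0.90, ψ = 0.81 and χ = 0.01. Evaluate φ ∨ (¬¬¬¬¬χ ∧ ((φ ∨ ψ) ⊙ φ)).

0.90

¬χ = 1 − 0.01 = 0.99
¬¬χ = 1 − 0.99 = 0.01
¬¬¬χ = 1 − 0.01 = 0.99
¬¬¬¬χ = 1 − 0.99 = 0.01
¬¬¬¬¬χ = 1 − 0.01 = 0.99
φ ∨ ψ = max(0.90, 0.81) = 0.90
(φ ∨ ψ) ⊙ φ = max(0, 0.90 + 0.90 − 1) = max(0, 0.80) = 0.80
¬¬¬¬¬χ ∧ ((φ ∨ ψ) ⊙ φ) = min(0.99, 0.80) = 0.80
φ ∨ (¬¬¬¬¬χ ∧ ((φ ∨ ψ) ⊙ φ)) = max(0.90, 0.80) = 0.90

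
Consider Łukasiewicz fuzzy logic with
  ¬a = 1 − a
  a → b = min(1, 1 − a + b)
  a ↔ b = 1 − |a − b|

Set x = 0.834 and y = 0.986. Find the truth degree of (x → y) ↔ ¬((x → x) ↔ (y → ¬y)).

0.972

x → y = min(1, 1 − 0.834 + 0.986) = min(1, 1.152) = 1.000
x → x = min(1, 1 − 0.834 + 0.834) = min(1, 1.000) = 1.000
¬y = 1 − 0.986 = 0.014
y → ¬y = min(1, 1 − 0.986 + 0.014) = min(1, 0.028) = 0.028
(x → x) ↔ (y → ¬y) = 1 − |1.000 − 0.028| = 1 − 0.972 = 0.028
¬((x → x) ↔ (y → ¬y)) = 1 − 0.028 = 0.972
(x → y) ↔ ¬((x → x) ↔ (y → ¬y)) = 1 − |1.000 − 0.972| = 1 − 0.028 = 0.972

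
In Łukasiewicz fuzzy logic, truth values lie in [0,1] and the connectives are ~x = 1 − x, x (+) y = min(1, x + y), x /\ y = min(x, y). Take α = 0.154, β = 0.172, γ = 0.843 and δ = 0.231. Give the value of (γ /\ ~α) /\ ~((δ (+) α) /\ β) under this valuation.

~α = 1 − 0.154 = 0.846
γ /\ ~α = min(0.843, 0.846) = 0.843
δ (+) α = min(1, 0.231 + 0.154) = min(1, 0.385) = 0.385
(δ (+) α) /\ β = min(0.385, 0.172) = 0.172
~((δ (+) α) /\ β) = 1 − 0.172 = 0.828
(γ /\ ~α) /\ ~((δ (+) α) /\ β) = min(0.843, 0.828) = 0.828

0.828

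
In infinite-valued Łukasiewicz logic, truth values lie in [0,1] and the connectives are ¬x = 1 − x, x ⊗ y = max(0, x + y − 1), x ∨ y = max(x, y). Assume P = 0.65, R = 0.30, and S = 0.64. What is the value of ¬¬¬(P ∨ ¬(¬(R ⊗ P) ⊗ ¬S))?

R ⊗ P = max(0, 0.30 + 0.65 − 1) = max(0, -0.05) = 0.00
¬(R ⊗ P) = 1 − 0.00 = 1.00
¬S = 1 − 0.64 = 0.36
¬(R ⊗ P) ⊗ ¬S = max(0, 1.00 + 0.36 − 1) = max(0, 0.36) = 0.36
¬(¬(R ⊗ P) ⊗ ¬S) = 1 − 0.36 = 0.64
P ∨ ¬(¬(R ⊗ P) ⊗ ¬S) = max(0.65, 0.64) = 0.65
¬(P ∨ ¬(¬(R ⊗ P) ⊗ ¬S)) = 1 − 0.65 = 0.35
¬¬(P ∨ ¬(¬(R ⊗ P) ⊗ ¬S)) = 1 − 0.35 = 0.65
¬¬¬(P ∨ ¬(¬(R ⊗ P) ⊗ ¬S)) = 1 − 0.65 = 0.35

0.35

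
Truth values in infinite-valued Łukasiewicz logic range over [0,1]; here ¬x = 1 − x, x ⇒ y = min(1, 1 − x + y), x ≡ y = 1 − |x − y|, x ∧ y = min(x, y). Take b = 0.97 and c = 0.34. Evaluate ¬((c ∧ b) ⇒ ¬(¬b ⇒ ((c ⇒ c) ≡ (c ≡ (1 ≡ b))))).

0.34

c ∧ b = min(0.34, 0.97) = 0.34
¬b = 1 − 0.97 = 0.03
c ⇒ c = min(1, 1 − 0.34 + 0.34) = min(1, 1.00) = 1.00
1 ≡ b = 1 − |1.00 − 0.97| = 1 − 0.03 = 0.97
c ≡ (1 ≡ b) = 1 − |0.34 − 0.97| = 1 − 0.63 = 0.37
(c ⇒ c) ≡ (c ≡ (1 ≡ b)) = 1 − |1.00 − 0.37| = 1 − 0.63 = 0.37
¬b ⇒ ((c ⇒ c) ≡ (c ≡ (1 ≡ b))) = min(1, 1 − 0.03 + 0.37) = min(1, 1.34) = 1.00
¬(¬b ⇒ ((c ⇒ c) ≡ (c ≡ (1 ≡ b)))) = 1 − 1.00 = 0.00
(c ∧ b) ⇒ ¬(¬b ⇒ ((c ⇒ c) ≡ (c ≡ (1 ≡ b)))) = min(1, 1 − 0.34 + 0.00) = min(1, 0.66) = 0.66
¬((c ∧ b) ⇒ ¬(¬b ⇒ ((c ⇒ c) ≡ (c ≡ (1 ≡ b))))) = 1 − 0.66 = 0.34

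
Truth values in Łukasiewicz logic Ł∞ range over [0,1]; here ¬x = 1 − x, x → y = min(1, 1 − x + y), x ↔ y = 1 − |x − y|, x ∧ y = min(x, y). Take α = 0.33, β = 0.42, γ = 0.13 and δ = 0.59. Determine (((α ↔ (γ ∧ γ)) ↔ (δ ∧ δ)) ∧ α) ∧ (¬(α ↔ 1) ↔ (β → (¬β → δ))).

γ ∧ γ = min(0.13, 0.13) = 0.13
α ↔ (γ ∧ γ) = 1 − |0.33 − 0.13| = 1 − 0.20 = 0.80
δ ∧ δ = min(0.59, 0.59) = 0.59
(α ↔ (γ ∧ γ)) ↔ (δ ∧ δ) = 1 − |0.80 − 0.59| = 1 − 0.21 = 0.79
((α ↔ (γ ∧ γ)) ↔ (δ ∧ δ)) ∧ α = min(0.79, 0.33) = 0.33
α ↔ 1 = 1 − |0.33 − 1.00| = 1 − 0.67 = 0.33
¬(α ↔ 1) = 1 − 0.33 = 0.67
¬β = 1 − 0.42 = 0.58
¬β → δ = min(1, 1 − 0.58 + 0.59) = min(1, 1.01) = 1.00
β → (¬β → δ) = min(1, 1 − 0.42 + 1.00) = min(1, 1.58) = 1.00
¬(α ↔ 1) ↔ (β → (¬β → δ)) = 1 − |0.67 − 1.00| = 1 − 0.33 = 0.67
(((α ↔ (γ ∧ γ)) ↔ (δ ∧ δ)) ∧ α) ∧ (¬(α ↔ 1) ↔ (β → (¬β → δ))) = min(0.33, 0.67) = 0.33

0.33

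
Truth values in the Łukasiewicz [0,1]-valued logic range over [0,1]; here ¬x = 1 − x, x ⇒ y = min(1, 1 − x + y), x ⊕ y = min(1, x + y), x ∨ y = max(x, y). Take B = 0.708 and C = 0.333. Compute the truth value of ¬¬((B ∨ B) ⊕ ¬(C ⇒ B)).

0.708

B ∨ B = max(0.708, 0.708) = 0.708
C ⇒ B = min(1, 1 − 0.333 + 0.708) = min(1, 1.375) = 1.000
¬(C ⇒ B) = 1 − 1.000 = 0.000
(B ∨ B) ⊕ ¬(C ⇒ B) = min(1, 0.708 + 0.000) = min(1, 0.708) = 0.708
¬((B ∨ B) ⊕ ¬(C ⇒ B)) = 1 − 0.708 = 0.292
¬¬((B ∨ B) ⊕ ¬(C ⇒ B)) = 1 − 0.292 = 0.708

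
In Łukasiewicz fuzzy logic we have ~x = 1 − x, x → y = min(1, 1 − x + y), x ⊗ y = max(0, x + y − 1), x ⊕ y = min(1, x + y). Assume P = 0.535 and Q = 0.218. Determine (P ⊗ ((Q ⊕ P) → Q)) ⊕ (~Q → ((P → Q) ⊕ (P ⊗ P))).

Q ⊕ P = min(1, 0.218 + 0.535) = min(1, 0.753) = 0.753
(Q ⊕ P) → Q = min(1, 1 − 0.753 + 0.218) = min(1, 0.465) = 0.465
P ⊗ ((Q ⊕ P) → Q) = max(0, 0.535 + 0.465 − 1) = max(0, 0.000) = 0.000
~Q = 1 − 0.218 = 0.782
P → Q = min(1, 1 − 0.535 + 0.218) = min(1, 0.683) = 0.683
P ⊗ P = max(0, 0.535 + 0.535 − 1) = max(0, 0.070) = 0.070
(P → Q) ⊕ (P ⊗ P) = min(1, 0.683 + 0.070) = min(1, 0.753) = 0.753
~Q → ((P → Q) ⊕ (P ⊗ P)) = min(1, 1 − 0.782 + 0.753) = min(1, 0.971) = 0.971
(P ⊗ ((Q ⊕ P) → Q)) ⊕ (~Q → ((P → Q) ⊕ (P ⊗ P))) = min(1, 0.000 + 0.971) = min(1, 0.971) = 0.971

0.971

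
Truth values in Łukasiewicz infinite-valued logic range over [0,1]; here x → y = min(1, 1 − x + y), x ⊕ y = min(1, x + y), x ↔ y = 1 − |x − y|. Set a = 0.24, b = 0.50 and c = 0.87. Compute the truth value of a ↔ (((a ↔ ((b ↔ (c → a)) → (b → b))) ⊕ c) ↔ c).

c → a = min(1, 1 − 0.87 + 0.24) = min(1, 0.37) = 0.37
b ↔ (c → a) = 1 − |0.50 − 0.37| = 1 − 0.13 = 0.87
b → b = min(1, 1 − 0.50 + 0.50) = min(1, 1.00) = 1.00
(b ↔ (c → a)) → (b → b) = min(1, 1 − 0.87 + 1.00) = min(1, 1.13) = 1.00
a ↔ ((b ↔ (c → a)) → (b → b)) = 1 − |0.24 − 1.00| = 1 − 0.76 = 0.24
(a ↔ ((b ↔ (c → a)) → (b → b))) ⊕ c = min(1, 0.24 + 0.87) = min(1, 1.11) = 1.00
((a ↔ ((b ↔ (c → a)) → (b → b))) ⊕ c) ↔ c = 1 − |1.00 − 0.87| = 1 − 0.13 = 0.87
a ↔ (((a ↔ ((b ↔ (c → a)) → (b → b))) ⊕ c) ↔ c) = 1 − |0.24 − 0.87| = 1 − 0.63 = 0.37

0.37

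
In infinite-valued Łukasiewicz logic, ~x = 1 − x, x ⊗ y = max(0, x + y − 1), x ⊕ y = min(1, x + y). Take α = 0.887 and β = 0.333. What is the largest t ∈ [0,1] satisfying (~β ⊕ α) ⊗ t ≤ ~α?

0.113

~β = 1 − 0.333 = 0.667
~β ⊕ α = min(1, 0.667 + 0.887) = min(1, 1.554) = 1.000
So the left factor is ~β ⊕ α = 1.000.
~α = 1 − 0.887 = 0.113
So the right-hand bound is ~α = 0.113.
The residuum of the Łukasiewicz t-norm gives the supremum: min(1, 1 − 1.000 + 0.113).
1 − 1.000 + 0.113 = 0.113, so t = min(1, 0.113) = 0.113.
Check: 1.000 ⊗ 0.113 = max(0, 0.113) = 0.113 ≤ 0.113.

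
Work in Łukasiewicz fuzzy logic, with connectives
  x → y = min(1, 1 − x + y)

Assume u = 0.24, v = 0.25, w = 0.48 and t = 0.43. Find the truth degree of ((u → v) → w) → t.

u → v = min(1, 1 − 0.24 + 0.25) = min(1, 1.01) = 1.00
(u → v) → w = min(1, 1 − 1.00 + 0.48) = min(1, 0.48) = 0.48
((u → v) → w) → t = min(1, 1 − 0.48 + 0.43) = min(1, 0.95) = 0.95

0.95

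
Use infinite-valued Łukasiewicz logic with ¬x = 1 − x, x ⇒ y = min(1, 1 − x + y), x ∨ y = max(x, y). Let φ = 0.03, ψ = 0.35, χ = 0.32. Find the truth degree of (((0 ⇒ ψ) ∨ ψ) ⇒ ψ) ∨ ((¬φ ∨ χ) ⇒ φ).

0 ⇒ ψ = min(1, 1 − 0.00 + 0.35) = min(1, 1.35) = 1.00
(0 ⇒ ψ) ∨ ψ = max(1.00, 0.35) = 1.00
((0 ⇒ ψ) ∨ ψ) ⇒ ψ = min(1, 1 − 1.00 + 0.35) = min(1, 0.35) = 0.35
¬φ = 1 − 0.03 = 0.97
¬φ ∨ χ = max(0.97, 0.32) = 0.97
(¬φ ∨ χ) ⇒ φ = min(1, 1 − 0.97 + 0.03) = min(1, 0.06) = 0.06
(((0 ⇒ ψ) ∨ ψ) ⇒ ψ) ∨ ((¬φ ∨ χ) ⇒ φ) = max(0.35, 0.06) = 0.35

0.35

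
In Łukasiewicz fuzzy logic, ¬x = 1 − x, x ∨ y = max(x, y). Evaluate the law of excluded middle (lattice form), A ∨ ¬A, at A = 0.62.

¬A = 1 − 0.62 = 0.38
A ∨ ¬A = max(0.62, 0.38) = 0.62
(The value 0.62 < 1 shows this instance is not satisfied; not a Ł∞-tautology — its value is max(a, 1−a).)

0.62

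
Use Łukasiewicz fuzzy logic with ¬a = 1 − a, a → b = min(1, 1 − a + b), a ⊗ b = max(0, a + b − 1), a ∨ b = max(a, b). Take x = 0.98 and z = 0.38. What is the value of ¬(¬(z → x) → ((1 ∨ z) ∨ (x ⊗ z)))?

0.00

z → x = min(1, 1 − 0.38 + 0.98) = min(1, 1.60) = 1.00
¬(z → x) = 1 − 1.00 = 0.00
1 ∨ z = max(1.00, 0.38) = 1.00
x ⊗ z = max(0, 0.98 + 0.38 − 1) = max(0, 0.36) = 0.36
(1 ∨ z) ∨ (x ⊗ z) = max(1.00, 0.36) = 1.00
¬(z → x) → ((1 ∨ z) ∨ (x ⊗ z)) = min(1, 1 − 0.00 + 1.00) = min(1, 2.00) = 1.00
¬(¬(z → x) → ((1 ∨ z) ∨ (x ⊗ z))) = 1 − 1.00 = 0.00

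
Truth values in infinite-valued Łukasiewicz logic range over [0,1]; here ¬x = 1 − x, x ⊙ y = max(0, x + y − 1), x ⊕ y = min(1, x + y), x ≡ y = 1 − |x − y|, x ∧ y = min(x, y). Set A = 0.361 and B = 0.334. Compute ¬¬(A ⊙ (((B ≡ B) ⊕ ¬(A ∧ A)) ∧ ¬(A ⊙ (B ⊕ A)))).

0.305

B ≡ B = 1 − |0.334 − 0.334| = 1 − 0.000 = 1.000
A ∧ A = min(0.361, 0.361) = 0.361
¬(A ∧ A) = 1 − 0.361 = 0.639
(B ≡ B) ⊕ ¬(A ∧ A) = min(1, 1.000 + 0.639) = min(1, 1.639) = 1.000
B ⊕ A = min(1, 0.334 + 0.361) = min(1, 0.695) = 0.695
A ⊙ (B ⊕ A) = max(0, 0.361 + 0.695 − 1) = max(0, 0.056) = 0.056
¬(A ⊙ (B ⊕ A)) = 1 − 0.056 = 0.944
((B ≡ B) ⊕ ¬(A ∧ A)) ∧ ¬(A ⊙ (B ⊕ A)) = min(1.000, 0.944) = 0.944
A ⊙ (((B ≡ B) ⊕ ¬(A ∧ A)) ∧ ¬(A ⊙ (B ⊕ A))) = max(0, 0.361 + 0.944 − 1) = max(0, 0.305) = 0.305
¬(A ⊙ (((B ≡ B) ⊕ ¬(A ∧ A)) ∧ ¬(A ⊙ (B ⊕ A)))) = 1 − 0.305 = 0.695
¬¬(A ⊙ (((B ≡ B) ⊕ ¬(A ∧ A)) ∧ ¬(A ⊙ (B ⊕ A)))) = 1 − 0.695 = 0.305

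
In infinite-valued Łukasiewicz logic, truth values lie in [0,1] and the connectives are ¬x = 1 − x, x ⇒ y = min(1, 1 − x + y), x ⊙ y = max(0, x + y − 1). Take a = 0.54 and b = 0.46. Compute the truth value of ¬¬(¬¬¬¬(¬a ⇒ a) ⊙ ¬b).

0.54

¬a = 1 − 0.54 = 0.46
¬a ⇒ a = min(1, 1 − 0.46 + 0.54) = min(1, 1.08) = 1.00
¬(¬a ⇒ a) = 1 − 1.00 = 0.00
¬¬(¬a ⇒ a) = 1 − 0.00 = 1.00
¬¬¬(¬a ⇒ a) = 1 − 1.00 = 0.00
¬¬¬¬(¬a ⇒ a) = 1 − 0.00 = 1.00
¬b = 1 − 0.46 = 0.54
¬¬¬¬(¬a ⇒ a) ⊙ ¬b = max(0, 1.00 + 0.54 − 1) = max(0, 0.54) = 0.54
¬(¬¬¬¬(¬a ⇒ a) ⊙ ¬b) = 1 − 0.54 = 0.46
¬¬(¬¬¬¬(¬a ⇒ a) ⊙ ¬b) = 1 − 0.46 = 0.54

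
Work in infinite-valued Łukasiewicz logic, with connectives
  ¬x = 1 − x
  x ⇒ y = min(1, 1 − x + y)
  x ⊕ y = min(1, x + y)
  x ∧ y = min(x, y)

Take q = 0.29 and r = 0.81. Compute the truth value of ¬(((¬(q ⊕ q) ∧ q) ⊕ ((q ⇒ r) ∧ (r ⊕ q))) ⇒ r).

q ⊕ q = min(1, 0.29 + 0.29) = min(1, 0.58) = 0.58
¬(q ⊕ q) = 1 − 0.58 = 0.42
¬(q ⊕ q) ∧ q = min(0.42, 0.29) = 0.29
q ⇒ r = min(1, 1 − 0.29 + 0.81) = min(1, 1.52) = 1.00
r ⊕ q = min(1, 0.81 + 0.29) = min(1, 1.10) = 1.00
(q ⇒ r) ∧ (r ⊕ q) = min(1.00, 1.00) = 1.00
(¬(q ⊕ q) ∧ q) ⊕ ((q ⇒ r) ∧ (r ⊕ q)) = min(1, 0.29 + 1.00) = min(1, 1.29) = 1.00
((¬(q ⊕ q) ∧ q) ⊕ ((q ⇒ r) ∧ (r ⊕ q))) ⇒ r = min(1, 1 − 1.00 + 0.81) = min(1, 0.81) = 0.81
¬(((¬(q ⊕ q) ∧ q) ⊕ ((q ⇒ r) ∧ (r ⊕ q))) ⇒ r) = 1 − 0.81 = 0.19

0.19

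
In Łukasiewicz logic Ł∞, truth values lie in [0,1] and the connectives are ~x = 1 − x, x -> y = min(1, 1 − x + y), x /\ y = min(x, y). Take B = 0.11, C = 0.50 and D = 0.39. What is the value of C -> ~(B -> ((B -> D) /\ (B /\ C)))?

0.50

B -> D = min(1, 1 − 0.11 + 0.39) = min(1, 1.28) = 1.00
B /\ C = min(0.11, 0.50) = 0.11
(B -> D) /\ (B /\ C) = min(1.00, 0.11) = 0.11
B -> ((B -> D) /\ (B /\ C)) = min(1, 1 − 0.11 + 0.11) = min(1, 1.00) = 1.00
~(B -> ((B -> D) /\ (B /\ C))) = 1 − 1.00 = 0.00
C -> ~(B -> ((B -> D) /\ (B /\ C))) = min(1, 1 − 0.50 + 0.00) = min(1, 0.50) = 0.50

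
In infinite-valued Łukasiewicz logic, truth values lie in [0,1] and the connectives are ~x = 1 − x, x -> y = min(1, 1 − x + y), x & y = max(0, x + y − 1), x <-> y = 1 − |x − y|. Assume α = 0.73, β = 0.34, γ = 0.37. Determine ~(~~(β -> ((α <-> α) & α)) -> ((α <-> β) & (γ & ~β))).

α <-> α = 1 − |0.73 − 0.73| = 1 − 0.00 = 1.00
(α <-> α) & α = max(0, 1.00 + 0.73 − 1) = max(0, 0.73) = 0.73
β -> ((α <-> α) & α) = min(1, 1 − 0.34 + 0.73) = min(1, 1.39) = 1.00
~(β -> ((α <-> α) & α)) = 1 − 1.00 = 0.00
~~(β -> ((α <-> α) & α)) = 1 − 0.00 = 1.00
α <-> β = 1 − |0.73 − 0.34| = 1 − 0.39 = 0.61
~β = 1 − 0.34 = 0.66
γ & ~β = max(0, 0.37 + 0.66 − 1) = max(0, 0.03) = 0.03
(α <-> β) & (γ & ~β) = max(0, 0.61 + 0.03 − 1) = max(0, -0.36) = 0.00
~~(β -> ((α <-> α) & α)) -> ((α <-> β) & (γ & ~β)) = min(1, 1 − 1.00 + 0.00) = min(1, 0.00) = 0.00
~(~~(β -> ((α <-> α) & α)) -> ((α <-> β) & (γ & ~β))) = 1 − 0.00 = 1.00

1.00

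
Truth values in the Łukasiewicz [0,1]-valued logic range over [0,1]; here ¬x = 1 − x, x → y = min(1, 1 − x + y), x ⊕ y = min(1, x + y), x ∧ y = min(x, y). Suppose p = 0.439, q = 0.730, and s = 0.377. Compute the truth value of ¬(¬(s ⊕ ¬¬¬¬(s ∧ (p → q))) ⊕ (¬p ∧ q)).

0.193

p → q = min(1, 1 − 0.439 + 0.730) = min(1, 1.291) = 1.000
s ∧ (p → q) = min(0.377, 1.000) = 0.377
¬(s ∧ (p → q)) = 1 − 0.377 = 0.623
¬¬(s ∧ (p → q)) = 1 − 0.623 = 0.377
¬¬¬(s ∧ (p → q)) = 1 − 0.377 = 0.623
¬¬¬¬(s ∧ (p → q)) = 1 − 0.623 = 0.377
s ⊕ ¬¬¬¬(s ∧ (p → q)) = min(1, 0.377 + 0.377) = min(1, 0.754) = 0.754
¬(s ⊕ ¬¬¬¬(s ∧ (p → q))) = 1 − 0.754 = 0.246
¬p = 1 − 0.439 = 0.561
¬p ∧ q = min(0.561, 0.730) = 0.561
¬(s ⊕ ¬¬¬¬(s ∧ (p → q))) ⊕ (¬p ∧ q) = min(1, 0.246 + 0.561) = min(1, 0.807) = 0.807
¬(¬(s ⊕ ¬¬¬¬(s ∧ (p → q))) ⊕ (¬p ∧ q)) = 1 − 0.807 = 0.193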